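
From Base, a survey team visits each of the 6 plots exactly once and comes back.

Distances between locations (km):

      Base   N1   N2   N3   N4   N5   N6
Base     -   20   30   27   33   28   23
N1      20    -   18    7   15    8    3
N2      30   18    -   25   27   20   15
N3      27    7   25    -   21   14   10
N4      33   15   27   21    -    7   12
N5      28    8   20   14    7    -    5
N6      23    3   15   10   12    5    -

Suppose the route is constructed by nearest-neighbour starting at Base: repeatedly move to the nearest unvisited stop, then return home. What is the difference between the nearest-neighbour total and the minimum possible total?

Base: N1=20, N6=23, N3=27, N5=28, N2=30, N4=33 ⇒ N1
N1: N6=3, N3=7, N5=8, N4=15, N2=18 ⇒ N6
N6: N5=5, N3=10, N4=12, N2=15 ⇒ N5
N5: N4=7, N3=14, N2=20 ⇒ N4
N4: N3=21, N2=27 ⇒ N3
N3: N2=25 ⇒ N2
NN route Base → N1 → N6 → N5 → N4 → N3 → N2 → Base costs 111.
Optimal: Base → N1 → N3 → N4 → N5 → N6 → N2 → Base costs 105 (by enumerating all 360 distinct tours).
Excess = 111 − 105 = 6.

6 km longer than the optimal tour.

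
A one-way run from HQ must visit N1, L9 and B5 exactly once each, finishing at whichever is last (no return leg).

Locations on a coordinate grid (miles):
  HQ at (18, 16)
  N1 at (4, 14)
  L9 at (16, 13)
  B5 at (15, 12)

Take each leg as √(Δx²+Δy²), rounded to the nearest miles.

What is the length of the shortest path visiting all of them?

There are 3! = 6 possible orderings.
HQ → N1 → L9 → B5: 14+12+1 = 27
HQ → N1 → B5 → L9: 14+11+1 = 26
HQ → L9 → N1 → B5: 4+12+11 = 27
HQ → L9 → B5 → N1: 4+1+11 = 16
HQ → B5 → N1 → L9: 5+11+12 = 28
HQ → B5 → L9 → N1: 5+1+12 = 18
The minimum is 16.
One shortest path: HQ → L9 → B5 → N1.

16 miles — the minimum one-way total.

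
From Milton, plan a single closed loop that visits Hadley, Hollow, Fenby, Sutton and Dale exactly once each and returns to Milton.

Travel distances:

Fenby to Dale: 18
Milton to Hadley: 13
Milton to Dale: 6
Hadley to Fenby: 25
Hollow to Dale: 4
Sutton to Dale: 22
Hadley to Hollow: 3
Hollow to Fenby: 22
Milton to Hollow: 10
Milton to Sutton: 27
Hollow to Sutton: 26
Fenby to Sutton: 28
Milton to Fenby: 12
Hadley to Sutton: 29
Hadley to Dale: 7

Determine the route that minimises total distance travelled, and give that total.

Minimum total distance: 82.

With 5 stops there are 5!/2 = 60 distinct round trips (a route and its reverse cost the same).
Milton - Hadley - Hollow - Fenby - Sutton - Dale - Milton: 13+3+22+28+22+6 = 94
Milton - Hadley - Hollow - Fenby - Dale - Sutton - Milton: 13+3+22+18+22+27 = 105
Milton - Hadley - Hollow - Sutton - Fenby - Dale - Milton: 13+3+26+28+18+6 = 94
Milton - Hadley - Hollow - Sutton - Dale - Fenby - Milton: 13+3+26+22+18+12 = 94
Milton - Hadley - Hollow - Dale - Fenby - Sutton - Milton: 13+3+4+18+28+27 = 93
Milton - Hadley - Hollow - Dale - Sutton - Fenby - Milton: 13+3+4+22+28+12 = 82
Milton - Hadley - Fenby - Hollow - Sutton - Dale - Milton: 13+25+22+26+22+6 = 114
Milton - Hadley - Fenby - Hollow - Dale - Sutton - Milton: 13+25+22+4+22+27 = 113
Milton - Hadley - Fenby - Sutton - Hollow - Dale - Milton: 13+25+28+26+4+6 = 102
Milton - Hadley - Fenby - Sutton - Dale - Hollow - Milton: 13+25+28+22+4+10 = 102
Milton - Hadley - Fenby - Dale - Hollow - Sutton - Milton: 13+25+18+4+26+27 = 113
Milton - Hadley - Fenby - Dale - Sutton - Hollow - Milton: 13+25+18+22+26+10 = 114
Milton - Hadley - Sutton - Hollow - Fenby - Dale - Milton: 13+29+26+22+18+6 = 114
Milton - Hadley - Sutton - Hollow - Dale - Fenby - Milton: 13+29+26+4+18+12 = 102
… (46 more)
The minimum is 82.
One optimal route: Milton → Hadley → Hollow → Dale → Sutton → Fenby → Milton (or its reverse).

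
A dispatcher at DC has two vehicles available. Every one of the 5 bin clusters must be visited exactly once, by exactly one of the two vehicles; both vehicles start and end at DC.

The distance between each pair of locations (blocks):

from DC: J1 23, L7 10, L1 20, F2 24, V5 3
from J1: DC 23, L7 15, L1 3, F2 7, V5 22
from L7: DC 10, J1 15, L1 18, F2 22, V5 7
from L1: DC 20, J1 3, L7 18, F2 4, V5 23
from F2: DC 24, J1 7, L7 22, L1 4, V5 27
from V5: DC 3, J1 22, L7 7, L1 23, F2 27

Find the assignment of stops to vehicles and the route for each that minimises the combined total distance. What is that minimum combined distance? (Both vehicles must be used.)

Try each way of splitting the stops between the two vehicles (each non-empty) and, for each split, find the best tour for each vehicle:
  {J1} + {L7, L1, F2, V5}: 46 + 56 = 102
  {L7} + {J1, L1, F2, V5}: 20 + 56 = 76
  {J1, L7} + {L1, F2, V5}: 48 + 54 = 102
  {L1} + {J1, L7, F2, V5}: 40 + 56 = 96
  {J1, L1} + {L7, F2, V5}: 46 + 56 = 102
  {L7, L1} + {J1, F2, V5}: 48 + 56 = 104
  … (15 splits in total)
  {J1, L7, L1, F2} + {V5}: 56 + 6 = 62  ← best
Best: vehicle 1 DC → L7 → J1 → L1 → F2 → DC = 56; vehicle 2 DC → V5 → DC = 6; combined 62.

Minimum combined distance: 62 blocks.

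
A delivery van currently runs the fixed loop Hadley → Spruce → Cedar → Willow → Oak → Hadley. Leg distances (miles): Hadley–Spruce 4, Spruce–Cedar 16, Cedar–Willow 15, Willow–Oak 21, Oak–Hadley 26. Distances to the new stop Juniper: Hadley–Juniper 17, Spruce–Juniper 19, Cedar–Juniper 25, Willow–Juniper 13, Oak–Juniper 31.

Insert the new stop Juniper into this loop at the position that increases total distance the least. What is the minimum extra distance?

Adding 22 miles by placing Juniper on the Oak–Hadley leg.

Insertion cost between consecutive stops i–j is d(i,Juniper) + d(Juniper,j) − d(i,j):
  between Hadley and Spruce: 17 + 19 − 4 = 32
  between Spruce and Cedar: 19 + 25 − 16 = 28
  between Cedar and Willow: 25 + 13 − 15 = 23
  between Willow and Oak: 13 + 31 − 21 = 23
  between Oak and Hadley: 31 + 17 − 26 = 22
Cheapest insertion is between Oak and Hadley, adding 22.
New total = 82 + 22 = 104.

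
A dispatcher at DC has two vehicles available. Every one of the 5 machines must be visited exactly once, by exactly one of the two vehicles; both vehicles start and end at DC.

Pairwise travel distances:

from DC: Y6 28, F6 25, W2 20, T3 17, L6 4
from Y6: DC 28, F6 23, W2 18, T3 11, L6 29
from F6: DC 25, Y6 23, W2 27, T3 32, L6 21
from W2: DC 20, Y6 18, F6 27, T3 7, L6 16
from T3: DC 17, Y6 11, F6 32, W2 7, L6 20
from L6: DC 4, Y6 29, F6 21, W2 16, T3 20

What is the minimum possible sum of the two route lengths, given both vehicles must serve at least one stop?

Check every non-empty split of the stops between the two vehicles; for each half take its own optimal tour:
  {Y6} + {F6, W2, T3, L6}: 56 + 76 = 132
  {F6} + {Y6, W2, T3, L6}: 50 + 66 = 116
  {Y6, F6} + {W2, T3, L6}: 76 + 44 = 120
  {W2} + {Y6, F6, T3, L6}: 40 + 76 = 116
  {Y6, W2} + {F6, T3, L6}: 66 + 74 = 140
  {F6, W2} + {Y6, T3, L6}: 72 + 61 = 133
  … (15 splits in total)
  {Y6, F6, W2, T3} + {L6}: 86 + 8 = 94  ← best
Best: vehicle 1 DC → F6 → Y6 → T3 → W2 → DC = 86; vehicle 2 DC → L6 → DC = 8; combined 94.

94 — the smallest possible combined total.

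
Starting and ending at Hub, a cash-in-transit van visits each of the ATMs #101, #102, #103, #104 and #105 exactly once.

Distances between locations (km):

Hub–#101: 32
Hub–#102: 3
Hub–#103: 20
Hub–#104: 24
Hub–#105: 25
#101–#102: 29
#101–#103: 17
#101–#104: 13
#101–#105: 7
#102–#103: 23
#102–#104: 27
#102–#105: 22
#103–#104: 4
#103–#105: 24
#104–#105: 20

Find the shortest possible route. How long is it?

Minimum total distance: 69 km.

Hub-#101-#102-#103-#104-#105-Hub: 32+29+23+4+20+25 = 133
Hub-#101-#102-#103-#105-#104-Hub: 32+29+23+24+20+24 = 152
Hub-#101-#102-#104-#103-#105-Hub: 32+29+27+4+24+25 = 141
Hub-#101-#102-#104-#105-#103-Hub: 32+29+27+20+24+20 = 152
Hub-#101-#102-#105-#103-#104-Hub: 32+29+22+24+4+24 = 135
Hub-#101-#102-#105-#104-#103-Hub: 32+29+22+20+4+20 = 127
Hub-#101-#103-#102-#104-#105-Hub: 32+17+23+27+20+25 = 144
Hub-#101-#103-#102-#105-#104-Hub: 32+17+23+22+20+24 = 138
Hub-#101-#103-#104-#102-#105-Hub: 32+17+4+27+22+25 = 127
Hub-#101-#103-#104-#105-#102-Hub: 32+17+4+20+22+3 = 98
Hub-#101-#103-#105-#102-#104-Hub: 32+17+24+22+27+24 = 146
Hub-#101-#103-#105-#104-#102-Hub: 32+17+24+20+27+3 = 123
Hub-#101-#104-#102-#103-#105-Hub: 32+13+27+23+24+25 = 144
Hub-#101-#104-#102-#105-#103-Hub: 32+13+27+22+24+20 = 138
… (46 more)
Hub-#102-#105-#101-#104-#103-Hub: 3+22+7+13+4+20 = 69  ← best
The minimum is 69.
One optimal route: Hub → #102 → #105 → #101 → #104 → #103 → Hub (or its reverse).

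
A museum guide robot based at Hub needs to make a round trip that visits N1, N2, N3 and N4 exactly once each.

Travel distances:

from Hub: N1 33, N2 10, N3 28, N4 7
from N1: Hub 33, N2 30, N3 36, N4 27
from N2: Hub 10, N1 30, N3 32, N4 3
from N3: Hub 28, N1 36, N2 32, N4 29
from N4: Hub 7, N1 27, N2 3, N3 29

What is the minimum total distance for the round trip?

Shortest round trip = 104.

With 4 stops there are 4!/2 = 12 distinct round trips (a route and its reverse cost the same).
Hub-N1-N2-N3-N4-Hub: 33+30+32+29+7 = 131
Hub-N1-N2-N4-N3-Hub: 33+30+3+29+28 = 123
Hub-N1-N3-N2-N4-Hub: 33+36+32+3+7 = 111
Hub-N1-N3-N4-N2-Hub: 33+36+29+3+10 = 111
Hub-N1-N4-N2-N3-Hub: 33+27+3+32+28 = 123
Hub-N1-N4-N3-N2-Hub: 33+27+29+32+10 = 131
Hub-N2-N1-N3-N4-Hub: 10+30+36+29+7 = 112
Hub-N2-N1-N4-N3-Hub: 10+30+27+29+28 = 124
Hub-N2-N3-N1-N4-Hub: 10+32+36+27+7 = 112
Hub-N2-N4-N1-N3-Hub: 10+3+27+36+28 = 104
Hub-N3-N1-N2-N4-Hub: 28+36+30+3+7 = 104
Hub-N3-N2-N1-N4-Hub: 28+32+30+27+7 = 124
The minimum is 104.
One optimal route: Hub → N2 → N4 → N1 → N3 → Hub (or its reverse).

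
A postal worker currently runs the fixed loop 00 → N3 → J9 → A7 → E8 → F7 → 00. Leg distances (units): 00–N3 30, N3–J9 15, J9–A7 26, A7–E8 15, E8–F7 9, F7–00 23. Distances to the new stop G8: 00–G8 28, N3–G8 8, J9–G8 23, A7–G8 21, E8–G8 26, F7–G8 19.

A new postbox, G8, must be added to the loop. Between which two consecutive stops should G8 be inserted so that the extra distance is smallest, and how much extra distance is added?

Insertion cost between consecutive stops i–j is d(i,G8) + d(G8,j) − d(i,j):
  between 00 and N3: 28 + 8 − 30 = 6
  between N3 and J9: 8 + 23 − 15 = 16
  between J9 and A7: 23 + 21 − 26 = 18
  between A7 and E8: 21 + 26 − 15 = 32
  between E8 and F7: 26 + 19 − 9 = 36
  between F7 and 00: 19 + 28 − 23 = 24
Cheapest insertion is between 00 and N3, adding 6.
New total = 118 + 6 = 124.

+6 — insert G8 between 00 and N3.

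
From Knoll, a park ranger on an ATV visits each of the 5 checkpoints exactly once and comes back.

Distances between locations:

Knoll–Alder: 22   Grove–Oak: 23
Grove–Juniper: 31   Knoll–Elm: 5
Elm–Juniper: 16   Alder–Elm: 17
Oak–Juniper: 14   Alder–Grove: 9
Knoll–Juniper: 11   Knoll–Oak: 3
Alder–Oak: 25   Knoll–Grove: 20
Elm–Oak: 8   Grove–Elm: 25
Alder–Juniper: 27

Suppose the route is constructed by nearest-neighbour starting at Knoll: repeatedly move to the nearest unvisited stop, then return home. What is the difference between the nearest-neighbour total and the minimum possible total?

Knoll: Oak=3, Elm=5, Juniper=11, Grove=20, Alder=22 ⇒ Oak
Oak: Elm=8, Juniper=14, Grove=23, Alder=25 ⇒ Elm
Elm: Juniper=16, Alder=17, Grove=25 ⇒ Juniper
Juniper: Alder=27, Grove=31 ⇒ Alder
Alder: Grove=9 ⇒ Grove
NN route Knoll → Oak → Elm → Juniper → Alder → Grove → Knoll costs 83.
Optimal: Knoll → Grove → Alder → Elm → Oak → Juniper → Knoll costs 79 (by enumerating all 60 distinct tours).
Excess = 83 − 79 = 4.

The nearest-neighbour route is 4 longer than optimal.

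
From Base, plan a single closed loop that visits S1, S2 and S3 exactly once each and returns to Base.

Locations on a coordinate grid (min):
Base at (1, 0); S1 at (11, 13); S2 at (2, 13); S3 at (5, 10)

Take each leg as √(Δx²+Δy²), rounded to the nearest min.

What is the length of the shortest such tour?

Base-S1-S2-S3-Base: 16+9+4+11 = 40
Base-S1-S3-S2-Base: 16+7+4+13 = 40
Base-S2-S1-S3-Base: 13+9+7+11 = 40
The minimum is 40.
One optimal route: Base → S1 → S2 → S3 → Base (or its reverse).

Shortest round trip = 40 min.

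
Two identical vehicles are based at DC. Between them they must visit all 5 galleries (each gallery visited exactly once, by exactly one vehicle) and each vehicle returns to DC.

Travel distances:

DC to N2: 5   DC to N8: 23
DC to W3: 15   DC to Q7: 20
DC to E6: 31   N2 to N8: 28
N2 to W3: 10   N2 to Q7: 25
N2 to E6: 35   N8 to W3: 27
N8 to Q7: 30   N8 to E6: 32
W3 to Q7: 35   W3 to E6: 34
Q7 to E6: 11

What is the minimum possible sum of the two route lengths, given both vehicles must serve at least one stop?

Check every non-empty split of the stops between the two vehicles; for each half take its own optimal tour:
  {N2} + {N8, W3, Q7, E6}: 10 + 105 = 115
  {N8} + {N2, W3, Q7, E6}: 46 + 80 = 126
  {N2, N8} + {W3, Q7, E6}: 56 + 80 = 136
  {W3} + {N2, N8, Q7, E6}: 30 + 96 = 126
  {N2, W3} + {N8, Q7, E6}: 30 + 86 = 116
  {N8, W3} + {N2, Q7, E6}: 65 + 71 = 136
  … (15 splits in total)
Best: vehicle 1 DC → N2 → DC = 10; vehicle 2 DC → W3 → N8 → E6 → Q7 → DC = 105; combined 115.

115 — the smallest possible combined total.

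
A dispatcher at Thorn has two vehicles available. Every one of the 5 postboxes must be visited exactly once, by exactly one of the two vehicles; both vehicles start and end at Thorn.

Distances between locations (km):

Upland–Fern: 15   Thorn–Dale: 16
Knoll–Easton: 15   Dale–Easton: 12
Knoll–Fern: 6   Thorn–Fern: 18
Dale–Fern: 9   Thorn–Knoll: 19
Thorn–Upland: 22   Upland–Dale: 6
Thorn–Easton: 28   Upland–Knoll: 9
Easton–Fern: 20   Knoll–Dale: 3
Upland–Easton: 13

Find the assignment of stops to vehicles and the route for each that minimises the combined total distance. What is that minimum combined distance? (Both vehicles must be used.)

Try each way of splitting the stops between the two vehicles (each non-empty) and, for each split, find the best tour for each vehicle:
  {Upland} + {Knoll, Dale, Easton, Fern}: 44 + 67 = 111
  {Knoll} + {Upland, Dale, Easton, Fern}: 38 + 73 = 111
  {Upland, Knoll} + {Dale, Easton, Fern}: 50 + 66 = 116
  {Dale} + {Upland, Knoll, Easton, Fern}: 32 + 74 = 106
  {Upland, Dale} + {Knoll, Easton, Fern}: 44 + 67 = 111
  {Knoll, Dale} + {Upland, Easton, Fern}: 38 + 73 = 111
  … (15 splits in total)
  {Upland, Knoll, Dale, Easton} + {Fern}: 69 + 36 = 105  ← best
Best: vehicle 1 Thorn → Upland → Easton → Knoll → Dale → Thorn = 69; vehicle 2 Thorn → Fern → Thorn = 36; combined 105.

105 km — the smallest possible combined total.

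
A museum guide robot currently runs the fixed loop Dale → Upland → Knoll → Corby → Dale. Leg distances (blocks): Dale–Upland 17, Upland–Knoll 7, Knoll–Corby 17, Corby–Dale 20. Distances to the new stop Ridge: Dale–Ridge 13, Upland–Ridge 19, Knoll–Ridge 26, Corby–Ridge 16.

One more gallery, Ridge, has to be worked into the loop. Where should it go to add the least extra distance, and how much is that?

Insertion cost between consecutive stops i–j is d(i,Ridge) + d(Ridge,j) − d(i,j):
  between Dale and Upland: 13 + 19 − 17 = 15
  between Upland and Knoll: 19 + 26 − 7 = 38
  between Knoll and Corby: 26 + 16 − 17 = 25
  between Corby and Dale: 16 + 13 − 20 = 9
Cheapest insertion is between Corby and Dale, adding 9.
New total = 61 + 9 = 70.

+9 blocks — insert Ridge between Corby and Dale.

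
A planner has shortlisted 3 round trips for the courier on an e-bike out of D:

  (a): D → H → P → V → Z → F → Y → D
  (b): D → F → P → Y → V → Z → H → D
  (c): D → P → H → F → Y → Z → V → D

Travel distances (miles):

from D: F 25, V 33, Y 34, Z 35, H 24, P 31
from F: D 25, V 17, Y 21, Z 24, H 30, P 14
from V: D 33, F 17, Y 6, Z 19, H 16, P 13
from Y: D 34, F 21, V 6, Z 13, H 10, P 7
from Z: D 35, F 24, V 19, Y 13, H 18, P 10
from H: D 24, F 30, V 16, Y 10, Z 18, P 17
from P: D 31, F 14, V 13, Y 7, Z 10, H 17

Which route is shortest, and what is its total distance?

(a): 24 + 17 + 13 + 19 + 24 + 21 + 34 = 152
(b): 25 + 14 + 7 + 6 + 19 + 18 + 24 = 113
(c): 31 + 17 + 30 + 21 + 13 + 19 + 33 = 164

113 miles — (b) is the shortest.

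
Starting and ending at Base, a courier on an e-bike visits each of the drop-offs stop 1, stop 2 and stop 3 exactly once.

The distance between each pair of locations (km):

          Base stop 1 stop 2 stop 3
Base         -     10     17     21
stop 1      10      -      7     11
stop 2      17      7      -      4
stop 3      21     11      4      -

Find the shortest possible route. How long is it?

With 3 stops there are 3!/2 = 3 distinct round trips (a route and its reverse cost the same).
Base → stop 1 → stop 2 → stop 3 → Base: 10+7+4+21 = 42
Base → stop 1 → stop 3 → stop 2 → Base: 10+11+4+17 = 42
Base → stop 2 → stop 1 → stop 3 → Base: 17+7+11+21 = 56
The minimum is 42.
One optimal route: Base → stop 1 → stop 2 → stop 3 → Base (or its reverse).

Minimum total distance: 42 km.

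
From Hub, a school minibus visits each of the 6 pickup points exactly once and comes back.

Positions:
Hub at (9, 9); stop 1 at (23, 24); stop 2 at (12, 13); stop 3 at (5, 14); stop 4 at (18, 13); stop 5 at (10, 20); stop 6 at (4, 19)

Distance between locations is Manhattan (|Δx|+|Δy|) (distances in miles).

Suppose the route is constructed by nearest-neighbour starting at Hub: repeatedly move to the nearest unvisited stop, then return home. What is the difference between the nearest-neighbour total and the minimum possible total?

18 miles longer than the optimal tour.

From Hub: stop 2=7, stop 3=9, stop 5=12, stop 4=13, stop 6=15, stop 1=29 → choose stop 2 (7).
From stop 2: stop 4=6, stop 3=8, stop 5=9, stop 6=14, stop 1=22 → choose stop 4 (6).
From stop 4: stop 3=14, stop 5=15, stop 1=16, stop 6=20 → choose stop 3 (14).
From stop 3: stop 6=6, stop 5=11, stop 1=28 → choose stop 6 (6).
From stop 6: stop 5=7, stop 1=24 → choose stop 5 (7).
From stop 5: stop 1=17 → choose stop 1 (17).
NN route Hub → stop 2 → stop 4 → stop 3 → stop 6 → stop 5 → stop 1 → Hub costs 86.
Optimal: Hub → stop 2 → stop 4 → stop 1 → stop 5 → stop 6 → stop 3 → Hub costs 68 (by enumerating all 360 distinct tours).
Excess = 86 − 68 = 18.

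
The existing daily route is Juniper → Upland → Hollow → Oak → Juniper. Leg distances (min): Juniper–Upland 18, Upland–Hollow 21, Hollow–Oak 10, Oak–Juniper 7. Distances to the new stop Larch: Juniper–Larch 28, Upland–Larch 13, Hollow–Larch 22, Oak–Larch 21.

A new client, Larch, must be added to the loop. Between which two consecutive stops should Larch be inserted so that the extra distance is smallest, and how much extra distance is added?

Adding 14 min by placing Larch on the Upland–Hollow leg.

Insertion cost between consecutive stops i–j is d(i,Larch) + d(Larch,j) − d(i,j):
  between Juniper and Upland: 28 + 13 − 18 = 23
  between Upland and Hollow: 13 + 22 − 21 = 14
  between Hollow and Oak: 22 + 21 − 10 = 33
  between Oak and Juniper: 21 + 28 − 7 = 42
Cheapest insertion is between Upland and Hollow, adding 14.
New total = 56 + 14 = 70.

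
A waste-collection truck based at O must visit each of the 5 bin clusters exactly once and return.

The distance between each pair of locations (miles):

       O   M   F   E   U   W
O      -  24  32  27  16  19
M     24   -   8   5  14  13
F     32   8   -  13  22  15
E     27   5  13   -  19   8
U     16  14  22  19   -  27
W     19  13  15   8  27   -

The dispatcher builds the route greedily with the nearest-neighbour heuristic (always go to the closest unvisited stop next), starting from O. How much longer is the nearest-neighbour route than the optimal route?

From O: U=16, W=19, M=24, E=27, F=32 → choose U (16).
From U: M=14, E=19, F=22, W=27 → choose M (14).
From M: E=5, F=8, W=13 → choose E (5).
From E: W=8, F=13 → choose W (8).
From W: F=15 → choose F (15).
NN route O → U → M → E → W → F → O costs 90.
Optimal: O → U → M → F → E → W → O costs 78 (by enumerating all 60 distinct tours).
Excess = 90 − 78 = 12.

12 miles longer than the optimal tour.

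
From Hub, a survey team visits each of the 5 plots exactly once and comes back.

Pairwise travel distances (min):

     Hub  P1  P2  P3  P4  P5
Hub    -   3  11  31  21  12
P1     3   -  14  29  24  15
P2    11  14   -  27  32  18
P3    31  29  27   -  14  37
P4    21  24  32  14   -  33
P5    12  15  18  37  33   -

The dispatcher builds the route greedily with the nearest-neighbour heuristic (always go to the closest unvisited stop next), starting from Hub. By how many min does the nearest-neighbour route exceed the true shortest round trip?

The nearest-neighbour route is 15 min longer than optimal.

Hub: P1=3, P2=11, P5=12, P4=21, P3=31 ⇒ P1
P1: P2=14, P5=15, P4=24, P3=29 ⇒ P2
P2: P5=18, P3=27, P4=32 ⇒ P5
P5: P4=33, P3=37 ⇒ P4
P4: P3=14 ⇒ P3
NN route Hub → P1 → P2 → P5 → P4 → P3 → Hub costs 113.
Optimal: Hub → P1 → P4 → P3 → P2 → P5 → Hub costs 98 (by enumerating all 60 distinct tours).
Excess = 113 − 98 = 15.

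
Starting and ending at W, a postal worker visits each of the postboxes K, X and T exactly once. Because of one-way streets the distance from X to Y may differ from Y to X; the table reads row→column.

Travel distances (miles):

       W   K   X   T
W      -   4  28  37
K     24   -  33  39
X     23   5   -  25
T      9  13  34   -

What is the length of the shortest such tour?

Shortest round trip = 71 miles.

W → K → X → T → W: 4+33+25+9 = 71
W → K → T → X → W: 4+39+34+23 = 100
W → X → K → T → W: 28+5+39+9 = 81
W → X → T → K → W: 28+25+13+24 = 90
W → T → K → X → W: 37+13+33+23 = 106
W → T → X → K → W: 37+34+5+24 = 100
The minimum is 71.
One optimal route: W → K → X → T → W.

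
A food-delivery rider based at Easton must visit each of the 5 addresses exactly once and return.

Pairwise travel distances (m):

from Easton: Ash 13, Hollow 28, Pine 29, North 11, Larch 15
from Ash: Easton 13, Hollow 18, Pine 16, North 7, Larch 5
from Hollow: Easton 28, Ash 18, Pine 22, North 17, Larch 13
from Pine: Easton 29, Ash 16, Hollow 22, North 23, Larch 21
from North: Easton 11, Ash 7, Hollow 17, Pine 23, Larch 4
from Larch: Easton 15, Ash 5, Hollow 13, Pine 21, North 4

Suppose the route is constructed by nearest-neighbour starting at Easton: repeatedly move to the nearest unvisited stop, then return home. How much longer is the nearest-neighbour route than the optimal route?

Easton: North=11, Ash=13, Larch=15, Hollow=28, Pine=29 ⇒ North
North: Larch=4, Ash=7, Hollow=17, Pine=23 ⇒ Larch
Larch: Ash=5, Hollow=13, Pine=21 ⇒ Ash
Ash: Pine=16, Hollow=18 ⇒ Pine
Pine: Hollow=22 ⇒ Hollow
NN route Easton → North → Larch → Ash → Pine → Hollow → Easton costs 86.
Optimal: Easton → Ash → Pine → Hollow → Larch → North → Easton costs 79 (by enumerating all 60 distinct tours).
Excess = 86 − 79 = 7.

Excess over optimum: 7 m.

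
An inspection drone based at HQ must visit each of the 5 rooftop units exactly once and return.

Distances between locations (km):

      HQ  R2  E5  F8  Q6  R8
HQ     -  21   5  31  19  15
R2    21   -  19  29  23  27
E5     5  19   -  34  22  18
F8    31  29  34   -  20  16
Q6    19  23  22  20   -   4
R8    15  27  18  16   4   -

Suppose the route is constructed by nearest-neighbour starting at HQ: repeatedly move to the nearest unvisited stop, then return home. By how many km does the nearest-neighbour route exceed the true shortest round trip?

Excess over optimum: 5 km.

From HQ: E5=5, R8=15, Q6=19, R2=21, F8=31 → choose E5 (5).
From E5: R8=18, R2=19, Q6=22, F8=34 → choose R8 (18).
From R8: Q6=4, F8=16, R2=27 → choose Q6 (4).
From Q6: F8=20, R2=23 → choose F8 (20).
From F8: R2=29 → choose R2 (29).
NN route HQ → E5 → R8 → Q6 → F8 → R2 → HQ costs 97.
Optimal: HQ → E5 → R2 → F8 → Q6 → R8 → HQ costs 92 (by enumerating all 60 distinct tours).
Excess = 97 − 92 = 5.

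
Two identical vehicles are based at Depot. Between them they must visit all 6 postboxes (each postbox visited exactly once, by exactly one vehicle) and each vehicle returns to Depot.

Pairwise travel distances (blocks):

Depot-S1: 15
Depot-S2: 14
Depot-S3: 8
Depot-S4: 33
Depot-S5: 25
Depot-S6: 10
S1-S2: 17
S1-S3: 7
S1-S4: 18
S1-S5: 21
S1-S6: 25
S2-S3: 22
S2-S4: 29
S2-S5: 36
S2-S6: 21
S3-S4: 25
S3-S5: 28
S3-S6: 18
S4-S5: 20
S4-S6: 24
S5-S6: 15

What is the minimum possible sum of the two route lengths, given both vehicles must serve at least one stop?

There are 2^5 − 1 = 31 ways to divide the 6 stops into two non-empty groups. For each, the best each vehicle can do is its own shortest tour through its group:
  {S1} + {S2, S3, S4, S5, S6}: 30 + 103 = 133
  {S2} + {S1, S3, S4, S5, S6}: 28 + 78 = 106
  {S1, S2} + {S3, S4, S5, S6}: 46 + 78 = 124
  {S3} + {S1, S2, S4, S5, S6}: 16 + 94 = 110
  {S1, S3} + {S2, S4, S5, S6}: 30 + 88 = 118
  {S2, S3} + {S1, S4, S5, S6}: 44 + 78 = 122
  … (31 splits in total)
Best: vehicle 1 Depot → S2 → Depot = 28; vehicle 2 Depot → S3 → S1 → S4 → S5 → S6 → Depot = 78; combined 106.

106 blocks — the smallest possible combined total.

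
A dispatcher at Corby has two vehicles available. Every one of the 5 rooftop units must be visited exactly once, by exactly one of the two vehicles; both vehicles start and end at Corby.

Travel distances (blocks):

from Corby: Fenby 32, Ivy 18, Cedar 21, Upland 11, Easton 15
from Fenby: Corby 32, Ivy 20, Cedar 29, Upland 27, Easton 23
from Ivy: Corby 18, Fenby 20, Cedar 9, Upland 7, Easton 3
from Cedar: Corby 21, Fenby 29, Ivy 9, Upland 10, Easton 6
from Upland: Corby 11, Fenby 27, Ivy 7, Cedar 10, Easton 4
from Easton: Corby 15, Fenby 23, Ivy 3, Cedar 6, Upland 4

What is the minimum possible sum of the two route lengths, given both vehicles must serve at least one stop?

Try each way of splitting the stops between the two vehicles (each non-empty) and, for each split, find the best tour for each vehicle:
  {Fenby} + {Ivy, Cedar, Upland, Easton}: 64 + 48 = 112
  {Ivy} + {Fenby, Cedar, Upland, Easton}: 36 + 82 = 118
  {Fenby, Ivy} + {Cedar, Upland, Easton}: 70 + 42 = 112
  {Cedar} + {Fenby, Ivy, Upland, Easton}: 42 + 70 = 112
  {Fenby, Cedar} + {Ivy, Upland, Easton}: 82 + 36 = 118
  {Ivy, Cedar} + {Fenby, Upland, Easton}: 48 + 70 = 118
  … (15 splits in total)
  {Upland} + {Fenby, Ivy, Cedar, Easton}: 22 + 82 = 104  ← best
Best: vehicle 1 Corby → Upland → Corby = 22; vehicle 2 Corby → Fenby → Ivy → Cedar → Easton → Corby = 82; combined 104.

104 blocks — the smallest possible combined total.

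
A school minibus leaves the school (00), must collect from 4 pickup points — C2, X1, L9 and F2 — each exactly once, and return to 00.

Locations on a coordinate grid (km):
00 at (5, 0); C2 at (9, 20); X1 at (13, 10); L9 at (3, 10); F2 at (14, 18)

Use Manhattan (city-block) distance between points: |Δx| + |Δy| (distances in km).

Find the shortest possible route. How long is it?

62 km — the shortest possible round trip.

With 4 stops there are 4!/2 = 12 distinct round trips (a route and its reverse cost the same).
00→C2→X1→L9→F2→00: 24+14+10+19+27 = 94
00→C2→X1→F2→L9→00: 24+14+9+19+12 = 78
00→C2→L9→X1→F2→00: 24+16+10+9+27 = 86
00→C2→L9→F2→X1→00: 24+16+19+9+18 = 86
00→C2→F2→X1→L9→00: 24+7+9+10+12 = 62
00→C2→F2→L9→X1→00: 24+7+19+10+18 = 78
00→X1→C2→L9→F2→00: 18+14+16+19+27 = 94
00→X1→C2→F2→L9→00: 18+14+7+19+12 = 70
00→X1→L9→C2→F2→00: 18+10+16+7+27 = 78
00→X1→F2→C2→L9→00: 18+9+7+16+12 = 62
00→L9→C2→X1→F2→00: 12+16+14+9+27 = 78
00→L9→X1→C2→F2→00: 12+10+14+7+27 = 70
The minimum is 62.
One optimal route: 00 → C2 → F2 → X1 → L9 → 00 (or its reverse).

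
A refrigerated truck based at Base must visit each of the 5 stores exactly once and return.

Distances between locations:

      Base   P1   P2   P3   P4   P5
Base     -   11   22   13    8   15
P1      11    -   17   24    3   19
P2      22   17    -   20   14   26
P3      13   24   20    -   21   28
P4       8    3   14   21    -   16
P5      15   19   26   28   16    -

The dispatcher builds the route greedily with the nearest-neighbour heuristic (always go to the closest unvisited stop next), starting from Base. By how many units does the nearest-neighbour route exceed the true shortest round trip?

Excess over optimum: 7.

Base: P4=8, P1=11, P3=13, P5=15, P2=22 ⇒ P4
P4: P1=3, P2=14, P5=16, P3=21 ⇒ P1
P1: P2=17, P5=19, P3=24 ⇒ P2
P2: P3=20, P5=26 ⇒ P3
P3: P5=28 ⇒ P5
NN route Base → P4 → P1 → P2 → P3 → P5 → Base costs 91.
Optimal: Base → P3 → P2 → P1 → P4 → P5 → Base costs 84 (by enumerating all 60 distinct tours).
Excess = 91 − 84 = 7.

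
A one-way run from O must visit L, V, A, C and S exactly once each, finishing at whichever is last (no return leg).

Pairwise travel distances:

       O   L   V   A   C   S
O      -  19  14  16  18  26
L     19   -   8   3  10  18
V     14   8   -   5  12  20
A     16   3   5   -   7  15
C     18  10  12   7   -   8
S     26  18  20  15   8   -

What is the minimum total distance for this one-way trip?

40 — the minimum one-way total.

There are 5! = 120 possible orderings.
O - L - V - A - C - S: 19+8+5+7+8 = 47
O - L - V - A - S - C: 19+8+5+15+8 = 55
O - L - V - C - A - S: 19+8+12+7+15 = 61
O - L - V - C - S - A: 19+8+12+8+15 = 62
O - L - V - S - A - C: 19+8+20+15+7 = 69
O - L - V - S - C - A: 19+8+20+8+7 = 62
O - L - A - V - C - S: 19+3+5+12+8 = 47
O - L - A - V - S - C: 19+3+5+20+8 = 55
O - L - A - C - V - S: 19+3+7+12+20 = 61
O - L - A - C - S - V: 19+3+7+8+20 = 57
O - L - A - S - V - C: 19+3+15+20+12 = 69
O - L - A - S - C - V: 19+3+15+8+12 = 57
O - L - C - V - A - S: 19+10+12+5+15 = 61
O - L - C - V - S - A: 19+10+12+20+15 = 76
… (106 more)
O - V - L - A - C - S: 14+8+3+7+8 = 40  ← best
The minimum is 40.
One shortest path: O → V → L → A → C → S.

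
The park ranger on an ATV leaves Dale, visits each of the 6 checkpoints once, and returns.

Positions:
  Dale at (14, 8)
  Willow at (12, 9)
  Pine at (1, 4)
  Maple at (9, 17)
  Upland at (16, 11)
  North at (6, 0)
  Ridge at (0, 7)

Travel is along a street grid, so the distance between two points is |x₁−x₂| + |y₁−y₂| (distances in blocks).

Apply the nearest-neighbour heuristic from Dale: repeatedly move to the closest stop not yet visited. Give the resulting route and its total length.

70 blocks along Dale → Willow → Upland → Maple → Ridge → Pine → North → Dale.

Dale → [Willow:3 / Upland:5 / Maple:14 / Ridge:15 / North:16 / Pine:17] → Willow (3)
Willow → [Upland:6 / Maple:11 / Ridge:14 / North:15 / Pine:16] → Upland (6)
Upland → [Maple:13 / Ridge:20 / North:21 / Pine:22] → Maple (13)
Maple → [Ridge:19 / North:20 / Pine:21] → Ridge (19)
Ridge → [Pine:4 / North:13] → Pine (4)
Pine → [North:9] → North (9)
Return North→Dale: 16.
Total = 3 + 6 + 13 + 19 + 4 + 9 + 16 = 70.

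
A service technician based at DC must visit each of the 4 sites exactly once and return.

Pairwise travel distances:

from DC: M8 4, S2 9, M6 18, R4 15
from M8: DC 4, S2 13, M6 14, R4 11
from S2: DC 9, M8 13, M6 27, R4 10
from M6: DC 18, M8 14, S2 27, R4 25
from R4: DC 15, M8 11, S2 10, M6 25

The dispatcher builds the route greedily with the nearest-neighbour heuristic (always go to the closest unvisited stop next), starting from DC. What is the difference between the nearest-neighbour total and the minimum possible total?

8 longer than the optimal tour.

DC: M8=4, S2=9, R4=15, M6=18 ⇒ M8
M8: R4=11, S2=13, M6=14 ⇒ R4
R4: S2=10, M6=25 ⇒ S2
S2: M6=27 ⇒ M6
NN route DC → M8 → R4 → S2 → M6 → DC costs 70.
Optimal: DC → M8 → M6 → R4 → S2 → DC costs 62 (by enumerating all 12 distinct tours).
Excess = 70 − 62 = 8.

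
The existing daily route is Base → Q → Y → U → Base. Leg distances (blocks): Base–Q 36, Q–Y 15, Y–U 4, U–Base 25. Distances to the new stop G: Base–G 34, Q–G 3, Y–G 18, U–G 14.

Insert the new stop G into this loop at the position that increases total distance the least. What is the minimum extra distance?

Insertion cost between consecutive stops i–j is d(i,G) + d(G,j) − d(i,j):
  between Base and Q: 34 + 3 − 36 = 1
  between Q and Y: 3 + 18 − 15 = 6
  between Y and U: 18 + 14 − 4 = 28
  between U and Base: 14 + 34 − 25 = 23
Cheapest insertion is between Base and Q, adding 1.
New total = 80 + 1 = 81.

Adding 1 blocks by placing G on the Base–Q leg.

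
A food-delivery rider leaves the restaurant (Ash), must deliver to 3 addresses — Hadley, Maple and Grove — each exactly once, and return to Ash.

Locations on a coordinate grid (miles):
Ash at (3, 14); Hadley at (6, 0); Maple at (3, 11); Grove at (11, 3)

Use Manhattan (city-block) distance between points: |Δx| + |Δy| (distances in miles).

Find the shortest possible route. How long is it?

With 3 stops there are 3!/2 = 3 distinct round trips (a route and its reverse cost the same).
Ash→Hadley→Maple→Grove→Ash: 17+14+16+19 = 66
Ash→Hadley→Grove→Maple→Ash: 17+8+16+3 = 44
Ash→Maple→Hadley→Grove→Ash: 3+14+8+19 = 44
The minimum is 44.
One optimal route: Ash → Hadley → Grove → Maple → Ash (or its reverse).

44 miles — the shortest possible round trip.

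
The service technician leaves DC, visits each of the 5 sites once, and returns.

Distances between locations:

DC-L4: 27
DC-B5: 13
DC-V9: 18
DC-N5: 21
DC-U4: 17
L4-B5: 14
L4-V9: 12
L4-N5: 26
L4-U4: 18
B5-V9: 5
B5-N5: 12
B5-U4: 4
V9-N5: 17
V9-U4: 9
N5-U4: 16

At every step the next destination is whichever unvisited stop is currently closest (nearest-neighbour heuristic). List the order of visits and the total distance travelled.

At DC the remaining stops are B5 13, U4 17, V9 18, N5 21, L4 27; go to B5.
At B5 the remaining stops are U4 4, V9 5, N5 12, L4 14; go to U4.
At U4 the remaining stops are V9 9, N5 16, L4 18; go to V9.
At V9 the remaining stops are L4 12, N5 17; go to L4.
At L4 the remaining stops are N5 26; go to N5.
Return N5→DC: 21.
Total = 13 + 4 + 9 + 12 + 26 + 21 = 85.

85 along DC → B5 → U4 → V9 → L4 → N5 → DC.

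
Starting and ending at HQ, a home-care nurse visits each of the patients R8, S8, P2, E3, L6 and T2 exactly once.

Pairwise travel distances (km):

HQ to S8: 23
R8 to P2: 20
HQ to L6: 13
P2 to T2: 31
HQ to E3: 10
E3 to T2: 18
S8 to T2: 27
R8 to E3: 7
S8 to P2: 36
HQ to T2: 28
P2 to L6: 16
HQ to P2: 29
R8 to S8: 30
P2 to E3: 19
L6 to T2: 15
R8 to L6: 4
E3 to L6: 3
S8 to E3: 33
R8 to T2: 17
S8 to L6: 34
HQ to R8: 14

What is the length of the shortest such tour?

There are 360 distinct closed tours to check (reversals are equivalent).
HQ→R8→S8→P2→E3→L6→T2→HQ: 14+30+36+19+3+15+28 = 145
HQ→R8→S8→P2→E3→T2→L6→HQ: 14+30+36+19+18+15+13 = 145
HQ→R8→S8→P2→L6→E3→T2→HQ: 14+30+36+16+3+18+28 = 145
HQ→R8→S8→P2→L6→T2→E3→HQ: 14+30+36+16+15+18+10 = 139
HQ→R8→S8→P2→T2→E3→L6→HQ: 14+30+36+31+18+3+13 = 145
HQ→R8→S8→P2→T2→L6→E3→HQ: 14+30+36+31+15+3+10 = 139
HQ→R8→S8→E3→P2→L6→T2→HQ: 14+30+33+19+16+15+28 = 155
HQ→R8→S8→E3→P2→T2→L6→HQ: 14+30+33+19+31+15+13 = 155
… (352 more)
HQ→S8→T2→R8→P2→L6→E3→HQ: 23+27+17+20+16+3+10 = 116  ← best
The minimum is 116.
One optimal route: HQ → S8 → T2 → R8 → P2 → L6 → E3 → HQ (or its reverse).

Minimum total distance: 116 km.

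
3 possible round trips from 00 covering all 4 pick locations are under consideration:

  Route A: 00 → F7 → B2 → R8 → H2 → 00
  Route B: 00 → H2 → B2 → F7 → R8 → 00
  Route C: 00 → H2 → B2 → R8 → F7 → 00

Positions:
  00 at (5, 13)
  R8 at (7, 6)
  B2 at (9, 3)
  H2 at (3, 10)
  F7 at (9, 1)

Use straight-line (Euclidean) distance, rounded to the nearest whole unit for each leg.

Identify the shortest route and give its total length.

Route A: 13 + 2 + 4 + 6 + 4 = 29
Route B: 4 + 9 + 2 + 5 + 7 = 27
Route C: 4 + 9 + 4 + 5 + 13 = 35

Shortest is Route B, total 27.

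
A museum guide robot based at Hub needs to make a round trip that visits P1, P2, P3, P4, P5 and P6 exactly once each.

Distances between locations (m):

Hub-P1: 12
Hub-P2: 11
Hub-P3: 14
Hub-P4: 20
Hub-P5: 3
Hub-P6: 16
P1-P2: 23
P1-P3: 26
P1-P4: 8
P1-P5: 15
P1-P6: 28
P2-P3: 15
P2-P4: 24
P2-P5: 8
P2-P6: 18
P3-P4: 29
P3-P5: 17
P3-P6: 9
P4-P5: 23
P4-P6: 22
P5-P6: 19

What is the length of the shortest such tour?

77 m — the shortest possible round trip.

Hub-P1-P2-P3-P4-P5-P6-Hub: 12+23+15+29+23+19+16 = 137
Hub-P1-P2-P3-P4-P6-P5-Hub: 12+23+15+29+22+19+3 = 123
Hub-P1-P2-P3-P5-P4-P6-Hub: 12+23+15+17+23+22+16 = 128
Hub-P1-P2-P3-P5-P6-P4-Hub: 12+23+15+17+19+22+20 = 128
Hub-P1-P2-P3-P6-P4-P5-Hub: 12+23+15+9+22+23+3 = 107
Hub-P1-P2-P3-P6-P5-P4-Hub: 12+23+15+9+19+23+20 = 121
Hub-P1-P2-P4-P3-P5-P6-Hub: 12+23+24+29+17+19+16 = 140
Hub-P1-P2-P4-P3-P6-P5-Hub: 12+23+24+29+9+19+3 = 119
… (352 more)
Hub-P1-P4-P6-P3-P2-P5-Hub: 12+8+22+9+15+8+3 = 77  ← best
The minimum is 77.
One optimal route: Hub → P1 → P4 → P6 → P3 → P2 → P5 → Hub (or its reverse).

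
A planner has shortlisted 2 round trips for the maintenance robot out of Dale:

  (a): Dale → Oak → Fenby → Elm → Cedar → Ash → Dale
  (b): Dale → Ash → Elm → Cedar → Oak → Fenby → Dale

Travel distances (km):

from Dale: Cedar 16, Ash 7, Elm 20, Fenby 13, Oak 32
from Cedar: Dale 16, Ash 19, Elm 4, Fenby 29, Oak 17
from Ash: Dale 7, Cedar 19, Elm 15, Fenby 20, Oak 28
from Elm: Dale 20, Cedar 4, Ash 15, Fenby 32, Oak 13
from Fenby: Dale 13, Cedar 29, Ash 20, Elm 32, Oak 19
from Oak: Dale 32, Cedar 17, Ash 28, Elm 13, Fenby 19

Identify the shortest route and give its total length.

(a): 32 + 19 + 32 + 4 + 19 + 7 = 113
(b): 7 + 15 + 4 + 17 + 19 + 13 = 75

75 km — (b) is the shortest.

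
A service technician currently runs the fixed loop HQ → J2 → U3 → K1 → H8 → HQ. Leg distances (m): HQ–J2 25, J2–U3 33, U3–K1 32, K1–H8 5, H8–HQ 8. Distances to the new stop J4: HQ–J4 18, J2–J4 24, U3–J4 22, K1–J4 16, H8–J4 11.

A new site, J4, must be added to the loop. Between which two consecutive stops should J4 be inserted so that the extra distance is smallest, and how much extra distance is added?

Insertion cost between consecutive stops i–j is d(i,J4) + d(J4,j) − d(i,j):
  between HQ and J2: 18 + 24 − 25 = 17
  between J2 and U3: 24 + 22 − 33 = 13
  between U3 and K1: 22 + 16 − 32 = 6
  between K1 and H8: 16 + 11 − 5 = 22
  between H8 and HQ: 11 + 18 − 8 = 21
Cheapest insertion is between U3 and K1, adding 6.
New total = 103 + 6 = 109.

Adding 6 m by placing J4 on the U3–K1 leg.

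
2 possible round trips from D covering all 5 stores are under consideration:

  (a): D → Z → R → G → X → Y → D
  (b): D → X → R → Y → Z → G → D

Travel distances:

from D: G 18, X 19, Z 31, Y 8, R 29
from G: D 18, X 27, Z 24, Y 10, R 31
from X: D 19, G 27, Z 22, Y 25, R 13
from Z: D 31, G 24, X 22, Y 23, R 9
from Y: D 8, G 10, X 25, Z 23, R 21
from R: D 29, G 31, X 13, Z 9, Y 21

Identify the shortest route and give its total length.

(a): 31 + 9 + 31 + 27 + 25 + 8 = 131
(b): 19 + 13 + 21 + 23 + 24 + 18 = 118

118 — (b) is the shortest.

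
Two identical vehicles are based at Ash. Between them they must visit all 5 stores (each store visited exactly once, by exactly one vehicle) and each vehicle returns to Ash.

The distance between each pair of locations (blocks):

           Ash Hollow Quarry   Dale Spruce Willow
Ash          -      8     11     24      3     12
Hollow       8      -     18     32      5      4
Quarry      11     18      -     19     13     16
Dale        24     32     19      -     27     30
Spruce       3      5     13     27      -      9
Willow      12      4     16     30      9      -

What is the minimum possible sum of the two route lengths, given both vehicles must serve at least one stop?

77 blocks — the smallest possible combined total.

Check every non-empty split of the stops between the two vehicles; for each half take its own optimal tour:
  {Hollow} + {Quarry, Dale, Spruce, Willow}: 16 + 71 = 87
  {Quarry} + {Hollow, Dale, Spruce, Willow}: 22 + 66 = 88
  {Hollow, Quarry} + {Dale, Spruce, Willow}: 37 + 66 = 103
  {Dale} + {Hollow, Quarry, Spruce, Willow}: 48 + 39 = 87
  {Hollow, Dale} + {Quarry, Spruce, Willow}: 64 + 39 = 103
  {Quarry, Dale} + {Hollow, Spruce, Willow}: 54 + 24 = 78
  … (15 splits in total)
  {Spruce} + {Hollow, Quarry, Dale, Willow}: 6 + 71 = 77  ← best
Best: vehicle 1 Ash → Spruce → Ash = 6; vehicle 2 Ash → Hollow → Willow → Quarry → Dale → Ash = 71; combined 77.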